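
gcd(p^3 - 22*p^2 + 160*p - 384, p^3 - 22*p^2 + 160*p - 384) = p^3 - 22*p^2 + 160*p - 384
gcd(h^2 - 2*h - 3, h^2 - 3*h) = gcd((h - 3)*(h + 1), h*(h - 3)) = h - 3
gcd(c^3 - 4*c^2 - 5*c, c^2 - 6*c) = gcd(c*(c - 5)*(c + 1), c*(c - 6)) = c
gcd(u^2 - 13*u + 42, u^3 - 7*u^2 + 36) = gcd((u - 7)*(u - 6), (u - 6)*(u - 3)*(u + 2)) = u - 6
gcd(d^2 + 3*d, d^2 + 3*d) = d^2 + 3*d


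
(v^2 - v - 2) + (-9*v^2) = -8*v^2 - v - 2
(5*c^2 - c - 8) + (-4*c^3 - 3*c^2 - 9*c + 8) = -4*c^3 + 2*c^2 - 10*c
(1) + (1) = 2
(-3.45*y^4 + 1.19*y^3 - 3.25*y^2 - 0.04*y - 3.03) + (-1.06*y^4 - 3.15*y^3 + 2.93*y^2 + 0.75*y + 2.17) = -4.51*y^4 - 1.96*y^3 - 0.32*y^2 + 0.71*y - 0.86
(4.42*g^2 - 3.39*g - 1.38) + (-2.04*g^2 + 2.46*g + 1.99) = 2.38*g^2 - 0.93*g + 0.61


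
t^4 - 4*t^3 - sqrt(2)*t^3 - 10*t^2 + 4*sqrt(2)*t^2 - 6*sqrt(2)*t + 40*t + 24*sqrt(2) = (t - 4)*(t - 3*sqrt(2))*(t + sqrt(2))^2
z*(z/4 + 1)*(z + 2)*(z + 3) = z^4/4 + 9*z^3/4 + 13*z^2/2 + 6*z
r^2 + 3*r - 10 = (r - 2)*(r + 5)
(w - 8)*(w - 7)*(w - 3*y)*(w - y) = w^4 - 4*w^3*y - 15*w^3 + 3*w^2*y^2 + 60*w^2*y + 56*w^2 - 45*w*y^2 - 224*w*y + 168*y^2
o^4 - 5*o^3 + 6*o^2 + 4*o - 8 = (o - 2)^3*(o + 1)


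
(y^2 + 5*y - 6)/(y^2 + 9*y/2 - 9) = 2*(y - 1)/(2*y - 3)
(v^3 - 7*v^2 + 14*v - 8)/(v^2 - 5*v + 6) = (v^2 - 5*v + 4)/(v - 3)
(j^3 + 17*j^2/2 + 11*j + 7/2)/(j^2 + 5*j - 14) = (2*j^2 + 3*j + 1)/(2*(j - 2))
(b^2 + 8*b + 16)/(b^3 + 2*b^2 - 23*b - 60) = (b + 4)/(b^2 - 2*b - 15)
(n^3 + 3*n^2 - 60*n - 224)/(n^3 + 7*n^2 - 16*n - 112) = (n - 8)/(n - 4)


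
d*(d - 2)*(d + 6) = d^3 + 4*d^2 - 12*d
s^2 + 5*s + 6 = (s + 2)*(s + 3)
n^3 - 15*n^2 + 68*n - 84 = (n - 7)*(n - 6)*(n - 2)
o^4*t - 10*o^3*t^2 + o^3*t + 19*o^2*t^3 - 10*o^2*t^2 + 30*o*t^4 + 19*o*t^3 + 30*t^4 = (o - 6*t)*(o - 5*t)*(o + t)*(o*t + t)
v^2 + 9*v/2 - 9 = (v - 3/2)*(v + 6)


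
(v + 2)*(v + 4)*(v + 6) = v^3 + 12*v^2 + 44*v + 48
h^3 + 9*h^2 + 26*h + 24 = (h + 2)*(h + 3)*(h + 4)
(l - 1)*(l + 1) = l^2 - 1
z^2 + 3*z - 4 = (z - 1)*(z + 4)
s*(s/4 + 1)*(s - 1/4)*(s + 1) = s^4/4 + 19*s^3/16 + 11*s^2/16 - s/4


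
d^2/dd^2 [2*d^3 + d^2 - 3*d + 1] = 12*d + 2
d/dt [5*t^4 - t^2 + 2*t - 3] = 20*t^3 - 2*t + 2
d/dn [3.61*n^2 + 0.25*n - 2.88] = 7.22*n + 0.25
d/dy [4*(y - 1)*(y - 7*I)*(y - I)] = 12*y^2 + y*(-8 - 64*I) - 28 + 32*I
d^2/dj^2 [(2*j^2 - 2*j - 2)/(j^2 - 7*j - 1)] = 24*(j^3 + 3*j - 7)/(j^6 - 21*j^5 + 144*j^4 - 301*j^3 - 144*j^2 - 21*j - 1)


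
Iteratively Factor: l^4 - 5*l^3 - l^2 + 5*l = (l - 5)*(l^3 - l) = (l - 5)*(l + 1)*(l^2 - l) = (l - 5)*(l - 1)*(l + 1)*(l)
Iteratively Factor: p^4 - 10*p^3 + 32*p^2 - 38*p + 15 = (p - 1)*(p^3 - 9*p^2 + 23*p - 15) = (p - 3)*(p - 1)*(p^2 - 6*p + 5) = (p - 5)*(p - 3)*(p - 1)*(p - 1)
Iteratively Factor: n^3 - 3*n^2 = (n)*(n^2 - 3*n) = n*(n - 3)*(n)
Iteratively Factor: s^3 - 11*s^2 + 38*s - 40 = (s - 2)*(s^2 - 9*s + 20) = (s - 5)*(s - 2)*(s - 4)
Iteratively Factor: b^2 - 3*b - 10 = (b - 5)*(b + 2)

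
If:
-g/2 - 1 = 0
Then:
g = -2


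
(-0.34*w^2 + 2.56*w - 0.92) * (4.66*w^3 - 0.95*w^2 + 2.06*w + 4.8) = -1.5844*w^5 + 12.2526*w^4 - 7.4196*w^3 + 4.5156*w^2 + 10.3928*w - 4.416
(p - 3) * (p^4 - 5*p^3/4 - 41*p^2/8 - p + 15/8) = p^5 - 17*p^4/4 - 11*p^3/8 + 115*p^2/8 + 39*p/8 - 45/8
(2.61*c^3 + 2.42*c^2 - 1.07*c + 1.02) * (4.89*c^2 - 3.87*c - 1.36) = 12.7629*c^5 + 1.7331*c^4 - 18.1473*c^3 + 5.8375*c^2 - 2.4922*c - 1.3872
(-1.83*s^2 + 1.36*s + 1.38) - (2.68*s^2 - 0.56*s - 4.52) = -4.51*s^2 + 1.92*s + 5.9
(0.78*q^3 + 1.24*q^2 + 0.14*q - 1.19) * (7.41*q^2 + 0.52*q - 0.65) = 5.7798*q^5 + 9.594*q^4 + 1.1752*q^3 - 9.5511*q^2 - 0.7098*q + 0.7735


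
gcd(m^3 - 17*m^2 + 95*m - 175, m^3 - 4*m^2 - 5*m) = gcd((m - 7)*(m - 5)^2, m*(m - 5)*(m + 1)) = m - 5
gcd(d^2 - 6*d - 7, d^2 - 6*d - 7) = d^2 - 6*d - 7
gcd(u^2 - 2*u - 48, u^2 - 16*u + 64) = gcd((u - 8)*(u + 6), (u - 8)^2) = u - 8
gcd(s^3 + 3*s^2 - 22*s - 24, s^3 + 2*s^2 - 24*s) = s^2 + 2*s - 24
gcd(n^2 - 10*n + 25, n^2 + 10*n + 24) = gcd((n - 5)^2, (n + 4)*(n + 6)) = 1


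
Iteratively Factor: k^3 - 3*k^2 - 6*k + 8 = (k - 4)*(k^2 + k - 2) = (k - 4)*(k - 1)*(k + 2)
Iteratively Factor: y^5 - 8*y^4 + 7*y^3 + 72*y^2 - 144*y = (y - 3)*(y^4 - 5*y^3 - 8*y^2 + 48*y) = y*(y - 3)*(y^3 - 5*y^2 - 8*y + 48) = y*(y - 4)*(y - 3)*(y^2 - y - 12) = y*(y - 4)*(y - 3)*(y + 3)*(y - 4)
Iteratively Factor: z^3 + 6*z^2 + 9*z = (z)*(z^2 + 6*z + 9) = z*(z + 3)*(z + 3)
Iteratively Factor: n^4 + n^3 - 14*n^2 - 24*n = (n)*(n^3 + n^2 - 14*n - 24) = n*(n + 3)*(n^2 - 2*n - 8) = n*(n + 2)*(n + 3)*(n - 4)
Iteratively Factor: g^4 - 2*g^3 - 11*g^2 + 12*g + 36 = (g + 2)*(g^3 - 4*g^2 - 3*g + 18) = (g - 3)*(g + 2)*(g^2 - g - 6) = (g - 3)^2*(g + 2)*(g + 2)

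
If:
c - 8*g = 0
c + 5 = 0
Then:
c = -5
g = -5/8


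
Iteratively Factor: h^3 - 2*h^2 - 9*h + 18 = (h - 2)*(h^2 - 9) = (h - 3)*(h - 2)*(h + 3)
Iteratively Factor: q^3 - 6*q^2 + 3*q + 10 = (q - 5)*(q^2 - q - 2) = (q - 5)*(q - 2)*(q + 1)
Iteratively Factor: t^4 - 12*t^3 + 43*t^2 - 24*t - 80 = (t - 5)*(t^3 - 7*t^2 + 8*t + 16) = (t - 5)*(t - 4)*(t^2 - 3*t - 4) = (t - 5)*(t - 4)^2*(t + 1)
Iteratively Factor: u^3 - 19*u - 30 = (u - 5)*(u^2 + 5*u + 6) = (u - 5)*(u + 3)*(u + 2)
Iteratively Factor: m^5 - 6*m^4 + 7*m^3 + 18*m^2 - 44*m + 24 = (m - 2)*(m^4 - 4*m^3 - m^2 + 16*m - 12) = (m - 2)*(m - 1)*(m^3 - 3*m^2 - 4*m + 12) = (m - 3)*(m - 2)*(m - 1)*(m^2 - 4) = (m - 3)*(m - 2)^2*(m - 1)*(m + 2)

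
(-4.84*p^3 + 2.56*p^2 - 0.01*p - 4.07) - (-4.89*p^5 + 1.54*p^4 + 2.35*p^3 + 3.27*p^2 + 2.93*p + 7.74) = 4.89*p^5 - 1.54*p^4 - 7.19*p^3 - 0.71*p^2 - 2.94*p - 11.81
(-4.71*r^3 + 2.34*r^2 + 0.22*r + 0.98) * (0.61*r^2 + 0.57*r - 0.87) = -2.8731*r^5 - 1.2573*r^4 + 5.5657*r^3 - 1.3126*r^2 + 0.3672*r - 0.8526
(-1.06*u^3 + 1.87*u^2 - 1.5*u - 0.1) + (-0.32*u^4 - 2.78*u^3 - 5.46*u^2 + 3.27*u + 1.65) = -0.32*u^4 - 3.84*u^3 - 3.59*u^2 + 1.77*u + 1.55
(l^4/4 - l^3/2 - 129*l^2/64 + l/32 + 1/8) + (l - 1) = l^4/4 - l^3/2 - 129*l^2/64 + 33*l/32 - 7/8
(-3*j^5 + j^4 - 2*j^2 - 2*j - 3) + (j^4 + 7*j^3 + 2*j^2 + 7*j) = -3*j^5 + 2*j^4 + 7*j^3 + 5*j - 3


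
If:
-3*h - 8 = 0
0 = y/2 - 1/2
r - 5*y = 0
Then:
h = -8/3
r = 5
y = 1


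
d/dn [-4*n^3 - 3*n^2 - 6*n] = -12*n^2 - 6*n - 6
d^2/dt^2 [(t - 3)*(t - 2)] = 2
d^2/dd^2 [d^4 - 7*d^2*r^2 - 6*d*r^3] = 12*d^2 - 14*r^2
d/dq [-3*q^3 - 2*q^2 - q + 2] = -9*q^2 - 4*q - 1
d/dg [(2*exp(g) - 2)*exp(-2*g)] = 2*(2 - exp(g))*exp(-2*g)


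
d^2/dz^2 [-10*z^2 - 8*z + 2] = -20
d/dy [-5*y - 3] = -5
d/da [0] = 0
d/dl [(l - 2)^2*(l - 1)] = (l - 2)*(3*l - 4)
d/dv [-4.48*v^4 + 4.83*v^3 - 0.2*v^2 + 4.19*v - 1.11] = -17.92*v^3 + 14.49*v^2 - 0.4*v + 4.19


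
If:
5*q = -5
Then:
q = -1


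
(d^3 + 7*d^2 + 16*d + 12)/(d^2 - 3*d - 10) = (d^2 + 5*d + 6)/(d - 5)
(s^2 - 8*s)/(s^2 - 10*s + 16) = s/(s - 2)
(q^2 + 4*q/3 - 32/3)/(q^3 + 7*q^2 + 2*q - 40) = (q - 8/3)/(q^2 + 3*q - 10)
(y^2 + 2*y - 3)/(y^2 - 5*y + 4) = (y + 3)/(y - 4)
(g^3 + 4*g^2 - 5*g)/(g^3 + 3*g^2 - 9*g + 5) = g/(g - 1)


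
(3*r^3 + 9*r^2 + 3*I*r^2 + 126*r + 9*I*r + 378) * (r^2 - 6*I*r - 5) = 3*r^5 + 9*r^4 - 15*I*r^4 + 129*r^3 - 45*I*r^3 + 387*r^2 - 771*I*r^2 - 630*r - 2313*I*r - 1890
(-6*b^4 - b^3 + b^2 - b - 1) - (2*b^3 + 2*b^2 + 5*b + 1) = -6*b^4 - 3*b^3 - b^2 - 6*b - 2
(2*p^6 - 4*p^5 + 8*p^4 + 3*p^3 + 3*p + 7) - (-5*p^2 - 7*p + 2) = 2*p^6 - 4*p^5 + 8*p^4 + 3*p^3 + 5*p^2 + 10*p + 5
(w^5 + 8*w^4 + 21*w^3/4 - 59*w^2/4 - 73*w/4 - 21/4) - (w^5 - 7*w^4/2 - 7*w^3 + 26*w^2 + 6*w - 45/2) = 23*w^4/2 + 49*w^3/4 - 163*w^2/4 - 97*w/4 + 69/4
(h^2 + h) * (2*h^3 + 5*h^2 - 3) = 2*h^5 + 7*h^4 + 5*h^3 - 3*h^2 - 3*h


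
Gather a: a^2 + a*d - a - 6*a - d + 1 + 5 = a^2 + a*(d - 7) - d + 6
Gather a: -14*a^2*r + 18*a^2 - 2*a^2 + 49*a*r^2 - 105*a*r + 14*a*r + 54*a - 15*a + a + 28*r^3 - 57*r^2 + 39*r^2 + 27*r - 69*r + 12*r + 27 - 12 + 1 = a^2*(16 - 14*r) + a*(49*r^2 - 91*r + 40) + 28*r^3 - 18*r^2 - 30*r + 16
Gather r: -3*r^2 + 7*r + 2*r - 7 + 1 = -3*r^2 + 9*r - 6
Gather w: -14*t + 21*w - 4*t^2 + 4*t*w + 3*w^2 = -4*t^2 - 14*t + 3*w^2 + w*(4*t + 21)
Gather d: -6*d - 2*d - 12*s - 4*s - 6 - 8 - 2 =-8*d - 16*s - 16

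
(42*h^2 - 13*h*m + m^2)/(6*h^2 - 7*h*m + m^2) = (7*h - m)/(h - m)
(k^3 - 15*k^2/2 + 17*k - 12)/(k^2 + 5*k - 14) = (k^2 - 11*k/2 + 6)/(k + 7)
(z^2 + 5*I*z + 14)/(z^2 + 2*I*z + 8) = (z + 7*I)/(z + 4*I)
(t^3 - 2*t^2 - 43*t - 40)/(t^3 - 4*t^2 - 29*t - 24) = (t + 5)/(t + 3)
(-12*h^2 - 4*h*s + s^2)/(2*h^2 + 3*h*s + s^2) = (-6*h + s)/(h + s)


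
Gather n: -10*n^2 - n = -10*n^2 - n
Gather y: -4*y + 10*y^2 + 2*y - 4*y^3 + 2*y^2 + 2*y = -4*y^3 + 12*y^2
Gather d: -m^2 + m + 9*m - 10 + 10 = -m^2 + 10*m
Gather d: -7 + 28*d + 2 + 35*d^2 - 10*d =35*d^2 + 18*d - 5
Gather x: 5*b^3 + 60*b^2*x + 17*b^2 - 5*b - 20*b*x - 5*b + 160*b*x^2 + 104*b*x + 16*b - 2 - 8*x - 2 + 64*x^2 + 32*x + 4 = 5*b^3 + 17*b^2 + 6*b + x^2*(160*b + 64) + x*(60*b^2 + 84*b + 24)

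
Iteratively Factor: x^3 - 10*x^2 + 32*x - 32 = (x - 2)*(x^2 - 8*x + 16) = (x - 4)*(x - 2)*(x - 4)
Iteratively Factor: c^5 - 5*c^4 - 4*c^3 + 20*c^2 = (c)*(c^4 - 5*c^3 - 4*c^2 + 20*c) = c*(c + 2)*(c^3 - 7*c^2 + 10*c) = c^2*(c + 2)*(c^2 - 7*c + 10) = c^2*(c - 2)*(c + 2)*(c - 5)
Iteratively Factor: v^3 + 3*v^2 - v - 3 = (v + 1)*(v^2 + 2*v - 3) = (v - 1)*(v + 1)*(v + 3)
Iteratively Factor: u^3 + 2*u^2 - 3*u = (u)*(u^2 + 2*u - 3) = u*(u - 1)*(u + 3)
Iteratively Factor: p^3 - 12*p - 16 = (p + 2)*(p^2 - 2*p - 8) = (p + 2)^2*(p - 4)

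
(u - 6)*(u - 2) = u^2 - 8*u + 12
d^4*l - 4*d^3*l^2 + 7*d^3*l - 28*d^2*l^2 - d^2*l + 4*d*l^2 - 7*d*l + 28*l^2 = (d - 1)*(d + 7)*(d - 4*l)*(d*l + l)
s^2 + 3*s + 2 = (s + 1)*(s + 2)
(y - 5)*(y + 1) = y^2 - 4*y - 5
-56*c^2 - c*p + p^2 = (-8*c + p)*(7*c + p)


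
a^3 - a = a*(a - 1)*(a + 1)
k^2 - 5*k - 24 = (k - 8)*(k + 3)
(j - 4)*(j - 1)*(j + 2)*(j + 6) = j^4 + 3*j^3 - 24*j^2 - 28*j + 48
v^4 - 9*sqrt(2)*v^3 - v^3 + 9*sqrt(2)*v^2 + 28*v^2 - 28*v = v*(v - 1)*(v - 7*sqrt(2))*(v - 2*sqrt(2))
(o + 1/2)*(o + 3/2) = o^2 + 2*o + 3/4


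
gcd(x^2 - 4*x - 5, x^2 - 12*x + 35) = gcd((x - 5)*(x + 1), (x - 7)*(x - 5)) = x - 5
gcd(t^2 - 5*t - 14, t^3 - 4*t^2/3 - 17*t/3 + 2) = t + 2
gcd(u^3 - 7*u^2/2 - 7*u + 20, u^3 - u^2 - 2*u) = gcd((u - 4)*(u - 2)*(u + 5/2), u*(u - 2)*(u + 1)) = u - 2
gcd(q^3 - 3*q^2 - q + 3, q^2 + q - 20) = 1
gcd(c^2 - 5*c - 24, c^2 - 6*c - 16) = c - 8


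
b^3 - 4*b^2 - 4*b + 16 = (b - 4)*(b - 2)*(b + 2)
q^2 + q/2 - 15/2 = (q - 5/2)*(q + 3)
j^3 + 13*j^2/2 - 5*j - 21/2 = (j - 3/2)*(j + 1)*(j + 7)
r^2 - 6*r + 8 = (r - 4)*(r - 2)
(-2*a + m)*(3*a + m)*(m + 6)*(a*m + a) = -6*a^3*m^2 - 42*a^3*m - 36*a^3 + a^2*m^3 + 7*a^2*m^2 + 6*a^2*m + a*m^4 + 7*a*m^3 + 6*a*m^2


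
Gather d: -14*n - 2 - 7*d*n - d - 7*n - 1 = d*(-7*n - 1) - 21*n - 3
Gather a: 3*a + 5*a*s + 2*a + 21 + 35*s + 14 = a*(5*s + 5) + 35*s + 35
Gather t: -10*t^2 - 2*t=-10*t^2 - 2*t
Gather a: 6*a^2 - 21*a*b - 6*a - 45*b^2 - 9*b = 6*a^2 + a*(-21*b - 6) - 45*b^2 - 9*b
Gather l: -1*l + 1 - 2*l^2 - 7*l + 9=-2*l^2 - 8*l + 10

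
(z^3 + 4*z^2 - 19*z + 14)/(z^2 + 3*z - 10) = (z^2 + 6*z - 7)/(z + 5)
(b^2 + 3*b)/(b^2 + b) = (b + 3)/(b + 1)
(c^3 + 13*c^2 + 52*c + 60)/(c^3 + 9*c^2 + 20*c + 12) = (c + 5)/(c + 1)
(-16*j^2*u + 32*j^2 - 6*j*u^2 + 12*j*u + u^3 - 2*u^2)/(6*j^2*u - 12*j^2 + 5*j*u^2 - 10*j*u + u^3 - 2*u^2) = (-8*j + u)/(3*j + u)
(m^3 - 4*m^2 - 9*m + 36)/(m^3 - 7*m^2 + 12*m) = (m + 3)/m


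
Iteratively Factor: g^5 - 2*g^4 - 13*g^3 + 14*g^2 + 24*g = (g)*(g^4 - 2*g^3 - 13*g^2 + 14*g + 24) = g*(g + 3)*(g^3 - 5*g^2 + 2*g + 8) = g*(g + 1)*(g + 3)*(g^2 - 6*g + 8) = g*(g - 4)*(g + 1)*(g + 3)*(g - 2)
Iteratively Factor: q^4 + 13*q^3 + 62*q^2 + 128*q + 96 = (q + 3)*(q^3 + 10*q^2 + 32*q + 32) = (q + 2)*(q + 3)*(q^2 + 8*q + 16) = (q + 2)*(q + 3)*(q + 4)*(q + 4)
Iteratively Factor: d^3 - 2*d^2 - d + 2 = (d - 2)*(d^2 - 1) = (d - 2)*(d + 1)*(d - 1)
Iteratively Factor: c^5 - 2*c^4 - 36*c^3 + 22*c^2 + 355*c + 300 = (c + 1)*(c^4 - 3*c^3 - 33*c^2 + 55*c + 300) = (c + 1)*(c + 4)*(c^3 - 7*c^2 - 5*c + 75) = (c - 5)*(c + 1)*(c + 4)*(c^2 - 2*c - 15) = (c - 5)^2*(c + 1)*(c + 4)*(c + 3)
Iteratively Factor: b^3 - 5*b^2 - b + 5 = (b - 1)*(b^2 - 4*b - 5) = (b - 1)*(b + 1)*(b - 5)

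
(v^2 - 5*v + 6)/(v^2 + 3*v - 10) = (v - 3)/(v + 5)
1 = 1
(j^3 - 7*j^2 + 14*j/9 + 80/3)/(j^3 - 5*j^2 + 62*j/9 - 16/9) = (3*j^2 - 13*j - 30)/(3*j^2 - 7*j + 2)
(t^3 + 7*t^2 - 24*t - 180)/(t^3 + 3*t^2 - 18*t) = (t^2 + t - 30)/(t*(t - 3))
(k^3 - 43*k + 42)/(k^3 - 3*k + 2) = (k^2 + k - 42)/(k^2 + k - 2)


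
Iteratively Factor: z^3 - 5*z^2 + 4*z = (z)*(z^2 - 5*z + 4) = z*(z - 1)*(z - 4)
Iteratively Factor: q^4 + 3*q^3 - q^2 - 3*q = (q - 1)*(q^3 + 4*q^2 + 3*q) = (q - 1)*(q + 1)*(q^2 + 3*q) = (q - 1)*(q + 1)*(q + 3)*(q)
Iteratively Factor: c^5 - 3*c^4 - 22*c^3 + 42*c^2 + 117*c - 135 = (c - 3)*(c^4 - 22*c^2 - 24*c + 45) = (c - 5)*(c - 3)*(c^3 + 5*c^2 + 3*c - 9) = (c - 5)*(c - 3)*(c + 3)*(c^2 + 2*c - 3) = (c - 5)*(c - 3)*(c + 3)^2*(c - 1)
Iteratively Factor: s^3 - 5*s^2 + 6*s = (s)*(s^2 - 5*s + 6) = s*(s - 2)*(s - 3)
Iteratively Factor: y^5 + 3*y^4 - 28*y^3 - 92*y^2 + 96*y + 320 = (y + 4)*(y^4 - y^3 - 24*y^2 + 4*y + 80) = (y + 4)^2*(y^3 - 5*y^2 - 4*y + 20) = (y - 2)*(y + 4)^2*(y^2 - 3*y - 10) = (y - 2)*(y + 2)*(y + 4)^2*(y - 5)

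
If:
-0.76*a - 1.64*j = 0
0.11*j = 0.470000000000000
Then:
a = -9.22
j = 4.27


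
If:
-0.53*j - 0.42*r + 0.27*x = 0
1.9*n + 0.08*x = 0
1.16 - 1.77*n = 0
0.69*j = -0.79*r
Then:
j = -25.76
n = 0.66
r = 22.50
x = -15.56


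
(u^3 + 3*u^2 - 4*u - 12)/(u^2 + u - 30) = (u^3 + 3*u^2 - 4*u - 12)/(u^2 + u - 30)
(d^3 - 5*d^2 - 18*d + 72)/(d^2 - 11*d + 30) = (d^2 + d - 12)/(d - 5)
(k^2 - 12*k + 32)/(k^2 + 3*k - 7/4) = 4*(k^2 - 12*k + 32)/(4*k^2 + 12*k - 7)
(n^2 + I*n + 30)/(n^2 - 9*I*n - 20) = (n + 6*I)/(n - 4*I)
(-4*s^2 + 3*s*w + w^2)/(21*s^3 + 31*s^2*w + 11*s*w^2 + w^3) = (-4*s^2 + 3*s*w + w^2)/(21*s^3 + 31*s^2*w + 11*s*w^2 + w^3)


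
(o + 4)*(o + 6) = o^2 + 10*o + 24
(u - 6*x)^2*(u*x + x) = u^3*x - 12*u^2*x^2 + u^2*x + 36*u*x^3 - 12*u*x^2 + 36*x^3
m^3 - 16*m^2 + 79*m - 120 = (m - 8)*(m - 5)*(m - 3)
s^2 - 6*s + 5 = (s - 5)*(s - 1)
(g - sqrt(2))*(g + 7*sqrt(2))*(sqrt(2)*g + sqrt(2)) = sqrt(2)*g^3 + sqrt(2)*g^2 + 12*g^2 - 14*sqrt(2)*g + 12*g - 14*sqrt(2)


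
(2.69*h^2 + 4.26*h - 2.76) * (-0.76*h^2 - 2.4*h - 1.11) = -2.0444*h^4 - 9.6936*h^3 - 11.1123*h^2 + 1.8954*h + 3.0636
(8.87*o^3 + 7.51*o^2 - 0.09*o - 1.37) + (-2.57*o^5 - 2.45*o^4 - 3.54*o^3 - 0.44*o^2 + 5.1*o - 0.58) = -2.57*o^5 - 2.45*o^4 + 5.33*o^3 + 7.07*o^2 + 5.01*o - 1.95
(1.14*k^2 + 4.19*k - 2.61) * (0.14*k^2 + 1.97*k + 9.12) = 0.1596*k^4 + 2.8324*k^3 + 18.2857*k^2 + 33.0711*k - 23.8032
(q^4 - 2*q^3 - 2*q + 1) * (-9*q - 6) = -9*q^5 + 12*q^4 + 12*q^3 + 18*q^2 + 3*q - 6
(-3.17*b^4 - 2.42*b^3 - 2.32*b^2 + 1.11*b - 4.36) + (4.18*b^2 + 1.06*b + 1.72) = -3.17*b^4 - 2.42*b^3 + 1.86*b^2 + 2.17*b - 2.64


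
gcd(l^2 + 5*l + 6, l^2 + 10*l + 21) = l + 3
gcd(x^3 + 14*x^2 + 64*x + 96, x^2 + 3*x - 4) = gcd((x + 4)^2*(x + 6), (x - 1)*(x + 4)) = x + 4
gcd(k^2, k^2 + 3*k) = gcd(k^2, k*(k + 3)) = k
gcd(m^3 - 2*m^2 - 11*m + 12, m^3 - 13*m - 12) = m^2 - m - 12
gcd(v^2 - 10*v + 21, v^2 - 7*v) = v - 7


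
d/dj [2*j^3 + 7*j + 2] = 6*j^2 + 7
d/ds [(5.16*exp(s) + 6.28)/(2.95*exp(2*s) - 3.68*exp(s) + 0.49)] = (-15.222*exp(2*s) - 37.052*exp(s) + 25.6388)*exp(s)/(8.7025*exp(4*s) - 21.712*exp(3*s) + 16.4334*exp(2*s) - 3.6064*exp(s) + 0.2401)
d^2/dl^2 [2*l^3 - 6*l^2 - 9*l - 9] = 12*l - 12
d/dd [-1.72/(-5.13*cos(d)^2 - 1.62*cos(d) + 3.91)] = (17.6472*cos(d) + 2.7864)*sin(d)/(5.13*cos(d)^2 + 1.62*cos(d) - 3.91)^2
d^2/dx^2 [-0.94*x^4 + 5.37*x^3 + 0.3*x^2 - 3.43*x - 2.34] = -11.28*x^2 + 32.22*x + 0.6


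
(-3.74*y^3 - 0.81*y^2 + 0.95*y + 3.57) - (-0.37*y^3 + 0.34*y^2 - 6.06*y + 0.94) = -3.37*y^3 - 1.15*y^2 + 7.01*y + 2.63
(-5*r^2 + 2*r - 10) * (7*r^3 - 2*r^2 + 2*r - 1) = -35*r^5 + 24*r^4 - 84*r^3 + 29*r^2 - 22*r + 10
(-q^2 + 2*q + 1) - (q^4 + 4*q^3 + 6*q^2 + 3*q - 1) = -q^4 - 4*q^3 - 7*q^2 - q + 2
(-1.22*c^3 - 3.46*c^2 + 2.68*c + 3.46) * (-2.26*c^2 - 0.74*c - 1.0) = 2.7572*c^5 + 8.7224*c^4 - 2.2764*c^3 - 6.3428*c^2 - 5.2404*c - 3.46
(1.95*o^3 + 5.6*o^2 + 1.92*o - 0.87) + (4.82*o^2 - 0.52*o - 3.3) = 1.95*o^3 + 10.42*o^2 + 1.4*o - 4.17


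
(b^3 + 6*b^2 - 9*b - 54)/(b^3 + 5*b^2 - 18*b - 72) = (b - 3)/(b - 4)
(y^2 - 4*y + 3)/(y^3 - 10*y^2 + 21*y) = (y - 1)/(y*(y - 7))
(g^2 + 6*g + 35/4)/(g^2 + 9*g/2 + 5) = (g + 7/2)/(g + 2)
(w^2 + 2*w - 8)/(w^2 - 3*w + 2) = (w + 4)/(w - 1)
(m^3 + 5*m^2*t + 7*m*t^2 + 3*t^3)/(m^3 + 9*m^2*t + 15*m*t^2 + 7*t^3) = (m + 3*t)/(m + 7*t)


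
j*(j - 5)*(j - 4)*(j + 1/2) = j^4 - 17*j^3/2 + 31*j^2/2 + 10*j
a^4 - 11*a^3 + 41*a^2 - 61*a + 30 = (a - 5)*(a - 3)*(a - 2)*(a - 1)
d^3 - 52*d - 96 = (d - 8)*(d + 2)*(d + 6)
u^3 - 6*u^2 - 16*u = u*(u - 8)*(u + 2)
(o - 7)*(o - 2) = o^2 - 9*o + 14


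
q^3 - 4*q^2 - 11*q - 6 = (q - 6)*(q + 1)^2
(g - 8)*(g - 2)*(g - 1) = g^3 - 11*g^2 + 26*g - 16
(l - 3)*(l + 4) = l^2 + l - 12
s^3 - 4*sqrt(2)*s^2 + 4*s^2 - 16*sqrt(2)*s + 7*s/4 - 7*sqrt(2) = (s + 1/2)*(s + 7/2)*(s - 4*sqrt(2))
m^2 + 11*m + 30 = (m + 5)*(m + 6)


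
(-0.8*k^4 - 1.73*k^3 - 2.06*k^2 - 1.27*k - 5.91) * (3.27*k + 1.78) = -2.616*k^5 - 7.0811*k^4 - 9.8156*k^3 - 7.8197*k^2 - 21.5863*k - 10.5198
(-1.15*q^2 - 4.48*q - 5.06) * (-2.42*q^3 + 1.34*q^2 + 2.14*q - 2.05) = 2.783*q^5 + 9.3006*q^4 + 3.781*q^3 - 14.0101*q^2 - 1.6444*q + 10.373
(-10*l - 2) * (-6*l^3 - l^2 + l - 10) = 60*l^4 + 22*l^3 - 8*l^2 + 98*l + 20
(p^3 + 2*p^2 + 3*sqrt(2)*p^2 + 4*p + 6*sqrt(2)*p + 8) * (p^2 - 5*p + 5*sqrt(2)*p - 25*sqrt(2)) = p^5 - 3*p^4 + 8*sqrt(2)*p^4 - 24*sqrt(2)*p^3 + 24*p^3 - 102*p^2 - 60*sqrt(2)*p^2 - 340*p - 60*sqrt(2)*p - 200*sqrt(2)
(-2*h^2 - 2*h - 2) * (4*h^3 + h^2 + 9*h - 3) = -8*h^5 - 10*h^4 - 28*h^3 - 14*h^2 - 12*h + 6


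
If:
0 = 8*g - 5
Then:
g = 5/8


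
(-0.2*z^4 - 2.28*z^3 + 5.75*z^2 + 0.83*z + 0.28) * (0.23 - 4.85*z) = 0.97*z^5 + 11.012*z^4 - 28.4119*z^3 - 2.703*z^2 - 1.1671*z + 0.0644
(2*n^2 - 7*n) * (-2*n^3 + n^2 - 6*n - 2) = -4*n^5 + 16*n^4 - 19*n^3 + 38*n^2 + 14*n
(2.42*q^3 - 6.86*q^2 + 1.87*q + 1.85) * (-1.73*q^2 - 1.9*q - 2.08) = -4.1866*q^5 + 7.2698*q^4 + 4.7653*q^3 + 7.5153*q^2 - 7.4046*q - 3.848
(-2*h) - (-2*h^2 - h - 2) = 2*h^2 - h + 2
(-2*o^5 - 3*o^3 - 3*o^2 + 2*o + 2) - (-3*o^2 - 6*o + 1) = -2*o^5 - 3*o^3 + 8*o + 1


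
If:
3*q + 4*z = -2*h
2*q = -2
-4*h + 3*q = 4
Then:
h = -7/4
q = -1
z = 13/8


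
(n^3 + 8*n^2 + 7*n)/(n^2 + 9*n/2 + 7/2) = 2*n*(n + 7)/(2*n + 7)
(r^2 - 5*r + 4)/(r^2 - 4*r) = (r - 1)/r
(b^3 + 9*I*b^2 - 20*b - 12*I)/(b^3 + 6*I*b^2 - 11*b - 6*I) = (b + 6*I)/(b + 3*I)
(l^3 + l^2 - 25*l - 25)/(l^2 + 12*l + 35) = (l^2 - 4*l - 5)/(l + 7)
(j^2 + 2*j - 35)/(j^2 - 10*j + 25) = (j + 7)/(j - 5)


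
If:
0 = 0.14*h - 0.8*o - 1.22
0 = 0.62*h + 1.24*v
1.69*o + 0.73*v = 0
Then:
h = -37.22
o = -8.04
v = 18.61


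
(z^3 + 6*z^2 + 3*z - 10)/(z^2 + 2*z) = z + 4 - 5/z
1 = 1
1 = 1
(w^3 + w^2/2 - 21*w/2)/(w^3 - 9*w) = (w + 7/2)/(w + 3)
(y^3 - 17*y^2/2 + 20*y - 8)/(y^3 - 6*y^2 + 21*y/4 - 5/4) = 2*(y^2 - 8*y + 16)/(2*y^2 - 11*y + 5)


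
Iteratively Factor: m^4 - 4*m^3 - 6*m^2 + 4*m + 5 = (m + 1)*(m^3 - 5*m^2 - m + 5) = (m - 5)*(m + 1)*(m^2 - 1) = (m - 5)*(m - 1)*(m + 1)*(m + 1)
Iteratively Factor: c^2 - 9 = (c - 3)*(c + 3)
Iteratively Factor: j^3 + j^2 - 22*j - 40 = (j + 4)*(j^2 - 3*j - 10) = (j - 5)*(j + 4)*(j + 2)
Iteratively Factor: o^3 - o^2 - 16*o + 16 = (o - 1)*(o^2 - 16) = (o - 1)*(o + 4)*(o - 4)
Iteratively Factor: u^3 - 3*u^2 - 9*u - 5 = (u - 5)*(u^2 + 2*u + 1) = (u - 5)*(u + 1)*(u + 1)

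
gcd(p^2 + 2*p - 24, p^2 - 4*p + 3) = 1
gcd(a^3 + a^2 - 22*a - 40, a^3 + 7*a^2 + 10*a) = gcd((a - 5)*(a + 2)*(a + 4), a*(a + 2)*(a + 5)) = a + 2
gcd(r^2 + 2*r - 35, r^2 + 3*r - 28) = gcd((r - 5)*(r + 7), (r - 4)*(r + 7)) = r + 7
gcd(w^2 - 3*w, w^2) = w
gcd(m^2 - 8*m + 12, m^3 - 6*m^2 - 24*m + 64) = m - 2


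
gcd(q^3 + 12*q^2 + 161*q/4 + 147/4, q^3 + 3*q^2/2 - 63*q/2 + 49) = q + 7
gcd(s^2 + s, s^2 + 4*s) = s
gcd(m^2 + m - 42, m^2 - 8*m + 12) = m - 6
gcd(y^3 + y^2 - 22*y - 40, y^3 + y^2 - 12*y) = y + 4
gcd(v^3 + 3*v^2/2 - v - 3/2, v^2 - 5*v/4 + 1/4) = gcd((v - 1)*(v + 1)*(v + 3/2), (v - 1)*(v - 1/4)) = v - 1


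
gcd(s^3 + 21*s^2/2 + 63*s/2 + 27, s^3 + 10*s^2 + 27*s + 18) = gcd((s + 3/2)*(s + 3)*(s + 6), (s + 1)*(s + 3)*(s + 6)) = s^2 + 9*s + 18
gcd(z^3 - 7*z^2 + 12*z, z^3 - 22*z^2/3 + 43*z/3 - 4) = z^2 - 7*z + 12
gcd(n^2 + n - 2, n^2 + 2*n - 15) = 1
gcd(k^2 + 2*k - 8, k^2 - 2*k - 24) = k + 4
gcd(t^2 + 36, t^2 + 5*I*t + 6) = t + 6*I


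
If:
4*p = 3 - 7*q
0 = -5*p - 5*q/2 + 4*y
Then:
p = 28*y/25 - 3/10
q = 3/5 - 16*y/25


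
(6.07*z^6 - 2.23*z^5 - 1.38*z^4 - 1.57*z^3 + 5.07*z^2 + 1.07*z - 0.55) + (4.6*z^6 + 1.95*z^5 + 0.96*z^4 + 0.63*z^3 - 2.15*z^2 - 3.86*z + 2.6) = 10.67*z^6 - 0.28*z^5 - 0.42*z^4 - 0.94*z^3 + 2.92*z^2 - 2.79*z + 2.05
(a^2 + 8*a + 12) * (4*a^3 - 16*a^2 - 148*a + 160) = 4*a^5 + 16*a^4 - 228*a^3 - 1216*a^2 - 496*a + 1920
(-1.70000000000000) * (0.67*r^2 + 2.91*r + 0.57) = -1.139*r^2 - 4.947*r - 0.969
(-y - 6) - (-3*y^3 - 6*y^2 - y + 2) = 3*y^3 + 6*y^2 - 8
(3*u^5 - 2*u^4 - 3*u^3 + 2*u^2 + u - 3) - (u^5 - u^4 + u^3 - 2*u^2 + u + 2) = 2*u^5 - u^4 - 4*u^3 + 4*u^2 - 5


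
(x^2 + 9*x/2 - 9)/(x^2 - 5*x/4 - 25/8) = 4*(-2*x^2 - 9*x + 18)/(-8*x^2 + 10*x + 25)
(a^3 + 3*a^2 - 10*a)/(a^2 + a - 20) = a*(a - 2)/(a - 4)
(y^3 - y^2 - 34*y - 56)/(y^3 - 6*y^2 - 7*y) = (y^2 + 6*y + 8)/(y*(y + 1))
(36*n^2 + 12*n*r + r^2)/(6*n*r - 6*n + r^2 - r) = (6*n + r)/(r - 1)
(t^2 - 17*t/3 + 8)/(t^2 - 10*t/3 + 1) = (3*t - 8)/(3*t - 1)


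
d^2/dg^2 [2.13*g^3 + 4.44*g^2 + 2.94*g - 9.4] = 12.78*g + 8.88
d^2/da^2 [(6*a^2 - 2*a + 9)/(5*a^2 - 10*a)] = 2*(10*a^3 + 27*a^2 - 54*a + 36)/(5*a^3*(a^3 - 6*a^2 + 12*a - 8))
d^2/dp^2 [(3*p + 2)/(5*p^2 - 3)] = 30*(5*p^3 + 10*p^2 + 9*p + 2)/(125*p^6 - 225*p^4 + 135*p^2 - 27)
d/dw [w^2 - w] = 2*w - 1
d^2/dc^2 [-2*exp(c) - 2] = -2*exp(c)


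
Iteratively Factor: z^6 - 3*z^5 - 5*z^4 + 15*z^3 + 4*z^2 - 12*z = (z + 2)*(z^5 - 5*z^4 + 5*z^3 + 5*z^2 - 6*z) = (z + 1)*(z + 2)*(z^4 - 6*z^3 + 11*z^2 - 6*z) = (z - 2)*(z + 1)*(z + 2)*(z^3 - 4*z^2 + 3*z) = (z - 2)*(z - 1)*(z + 1)*(z + 2)*(z^2 - 3*z) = (z - 3)*(z - 2)*(z - 1)*(z + 1)*(z + 2)*(z)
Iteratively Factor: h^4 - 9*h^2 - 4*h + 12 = (h + 2)*(h^3 - 2*h^2 - 5*h + 6) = (h - 3)*(h + 2)*(h^2 + h - 2) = (h - 3)*(h - 1)*(h + 2)*(h + 2)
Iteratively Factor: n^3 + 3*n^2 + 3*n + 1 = (n + 1)*(n^2 + 2*n + 1) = (n + 1)^2*(n + 1)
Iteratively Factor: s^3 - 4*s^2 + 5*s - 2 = (s - 2)*(s^2 - 2*s + 1) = (s - 2)*(s - 1)*(s - 1)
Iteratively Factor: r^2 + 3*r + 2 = (r + 2)*(r + 1)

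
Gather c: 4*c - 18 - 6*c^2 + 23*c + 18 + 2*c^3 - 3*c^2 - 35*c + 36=2*c^3 - 9*c^2 - 8*c + 36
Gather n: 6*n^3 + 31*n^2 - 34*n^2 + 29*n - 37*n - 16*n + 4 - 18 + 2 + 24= 6*n^3 - 3*n^2 - 24*n + 12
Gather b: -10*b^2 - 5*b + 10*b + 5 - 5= -10*b^2 + 5*b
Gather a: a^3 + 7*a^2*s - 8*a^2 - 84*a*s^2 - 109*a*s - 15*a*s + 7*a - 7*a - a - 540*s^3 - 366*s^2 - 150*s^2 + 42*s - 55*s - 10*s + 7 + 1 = a^3 + a^2*(7*s - 8) + a*(-84*s^2 - 124*s - 1) - 540*s^3 - 516*s^2 - 23*s + 8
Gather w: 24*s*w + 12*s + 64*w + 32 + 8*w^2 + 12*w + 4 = 12*s + 8*w^2 + w*(24*s + 76) + 36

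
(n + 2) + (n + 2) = 2*n + 4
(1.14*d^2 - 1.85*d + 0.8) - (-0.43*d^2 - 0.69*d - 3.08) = 1.57*d^2 - 1.16*d + 3.88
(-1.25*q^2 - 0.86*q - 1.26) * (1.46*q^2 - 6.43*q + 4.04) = -1.825*q^4 + 6.7819*q^3 - 1.3598*q^2 + 4.6274*q - 5.0904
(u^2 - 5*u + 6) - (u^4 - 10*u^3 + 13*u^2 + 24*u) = -u^4 + 10*u^3 - 12*u^2 - 29*u + 6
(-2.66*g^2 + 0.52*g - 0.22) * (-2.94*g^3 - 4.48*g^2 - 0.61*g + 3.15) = 7.8204*g^5 + 10.388*g^4 - 0.0602*g^3 - 7.7106*g^2 + 1.7722*g - 0.693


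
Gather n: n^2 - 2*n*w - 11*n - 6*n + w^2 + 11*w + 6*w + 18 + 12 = n^2 + n*(-2*w - 17) + w^2 + 17*w + 30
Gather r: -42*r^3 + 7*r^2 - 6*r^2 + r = -42*r^3 + r^2 + r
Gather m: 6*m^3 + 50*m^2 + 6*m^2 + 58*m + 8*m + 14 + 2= 6*m^3 + 56*m^2 + 66*m + 16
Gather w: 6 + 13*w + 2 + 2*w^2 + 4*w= 2*w^2 + 17*w + 8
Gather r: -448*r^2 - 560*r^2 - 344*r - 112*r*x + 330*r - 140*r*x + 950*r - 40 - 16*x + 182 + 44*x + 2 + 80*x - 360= -1008*r^2 + r*(936 - 252*x) + 108*x - 216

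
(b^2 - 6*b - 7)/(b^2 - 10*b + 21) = (b + 1)/(b - 3)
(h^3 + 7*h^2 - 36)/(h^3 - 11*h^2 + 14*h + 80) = (h^3 + 7*h^2 - 36)/(h^3 - 11*h^2 + 14*h + 80)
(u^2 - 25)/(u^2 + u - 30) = (u + 5)/(u + 6)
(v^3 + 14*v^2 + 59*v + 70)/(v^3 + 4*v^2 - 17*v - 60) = (v^2 + 9*v + 14)/(v^2 - v - 12)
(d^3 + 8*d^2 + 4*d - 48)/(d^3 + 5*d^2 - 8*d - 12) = (d + 4)/(d + 1)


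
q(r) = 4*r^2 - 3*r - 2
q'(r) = 8*r - 3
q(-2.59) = 32.60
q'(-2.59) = -23.72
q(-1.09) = 6.02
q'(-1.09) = -11.72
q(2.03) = 8.39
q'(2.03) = 13.24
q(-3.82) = 67.83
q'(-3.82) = -33.56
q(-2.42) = 28.69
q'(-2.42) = -22.36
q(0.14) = -2.34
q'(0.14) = -1.88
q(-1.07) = 5.79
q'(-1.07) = -11.56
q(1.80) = 5.56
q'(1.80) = 11.40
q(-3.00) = 43.00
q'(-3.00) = -27.00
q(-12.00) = 610.00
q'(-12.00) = -99.00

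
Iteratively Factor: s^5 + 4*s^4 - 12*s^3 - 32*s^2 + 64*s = (s - 2)*(s^4 + 6*s^3 - 32*s) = (s - 2)^2*(s^3 + 8*s^2 + 16*s) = s*(s - 2)^2*(s^2 + 8*s + 16) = s*(s - 2)^2*(s + 4)*(s + 4)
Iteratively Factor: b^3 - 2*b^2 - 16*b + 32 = (b - 2)*(b^2 - 16) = (b - 4)*(b - 2)*(b + 4)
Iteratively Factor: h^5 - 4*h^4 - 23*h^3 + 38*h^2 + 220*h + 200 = (h + 2)*(h^4 - 6*h^3 - 11*h^2 + 60*h + 100) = (h + 2)^2*(h^3 - 8*h^2 + 5*h + 50) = (h - 5)*(h + 2)^2*(h^2 - 3*h - 10) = (h - 5)*(h + 2)^3*(h - 5)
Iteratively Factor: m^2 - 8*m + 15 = (m - 3)*(m - 5)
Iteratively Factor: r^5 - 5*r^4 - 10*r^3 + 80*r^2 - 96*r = (r - 3)*(r^4 - 2*r^3 - 16*r^2 + 32*r) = r*(r - 3)*(r^3 - 2*r^2 - 16*r + 32) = r*(r - 4)*(r - 3)*(r^2 + 2*r - 8) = r*(r - 4)*(r - 3)*(r - 2)*(r + 4)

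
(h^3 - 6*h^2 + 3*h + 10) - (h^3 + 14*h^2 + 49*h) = -20*h^2 - 46*h + 10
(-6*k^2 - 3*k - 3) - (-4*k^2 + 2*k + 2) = -2*k^2 - 5*k - 5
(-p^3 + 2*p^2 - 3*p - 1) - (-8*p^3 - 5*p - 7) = 7*p^3 + 2*p^2 + 2*p + 6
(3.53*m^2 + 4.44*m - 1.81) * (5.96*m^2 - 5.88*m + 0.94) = 21.0388*m^4 + 5.706*m^3 - 33.5766*m^2 + 14.8164*m - 1.7014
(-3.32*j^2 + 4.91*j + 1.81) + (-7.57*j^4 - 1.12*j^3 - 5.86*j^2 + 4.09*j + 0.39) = -7.57*j^4 - 1.12*j^3 - 9.18*j^2 + 9.0*j + 2.2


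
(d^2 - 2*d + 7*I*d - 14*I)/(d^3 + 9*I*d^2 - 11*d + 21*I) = (d - 2)/(d^2 + 2*I*d + 3)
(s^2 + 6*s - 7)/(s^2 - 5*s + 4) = (s + 7)/(s - 4)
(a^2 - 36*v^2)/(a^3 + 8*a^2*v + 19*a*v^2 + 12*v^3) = (a^2 - 36*v^2)/(a^3 + 8*a^2*v + 19*a*v^2 + 12*v^3)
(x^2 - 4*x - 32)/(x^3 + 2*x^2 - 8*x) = (x - 8)/(x*(x - 2))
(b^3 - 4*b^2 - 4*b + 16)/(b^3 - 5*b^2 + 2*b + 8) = (b + 2)/(b + 1)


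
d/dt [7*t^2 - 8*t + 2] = 14*t - 8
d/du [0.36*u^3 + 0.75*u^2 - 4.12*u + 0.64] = 1.08*u^2 + 1.5*u - 4.12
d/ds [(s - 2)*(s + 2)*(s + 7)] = 3*s^2 + 14*s - 4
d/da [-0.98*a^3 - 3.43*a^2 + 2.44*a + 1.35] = -2.94*a^2 - 6.86*a + 2.44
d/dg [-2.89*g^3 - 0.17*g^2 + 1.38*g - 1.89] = -8.67*g^2 - 0.34*g + 1.38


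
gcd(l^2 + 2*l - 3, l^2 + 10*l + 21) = l + 3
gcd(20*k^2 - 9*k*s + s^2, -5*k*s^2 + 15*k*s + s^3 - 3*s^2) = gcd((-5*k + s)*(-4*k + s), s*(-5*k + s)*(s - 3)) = -5*k + s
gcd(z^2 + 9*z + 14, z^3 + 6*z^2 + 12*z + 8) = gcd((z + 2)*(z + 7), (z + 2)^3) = z + 2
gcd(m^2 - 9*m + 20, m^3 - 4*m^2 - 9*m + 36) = m - 4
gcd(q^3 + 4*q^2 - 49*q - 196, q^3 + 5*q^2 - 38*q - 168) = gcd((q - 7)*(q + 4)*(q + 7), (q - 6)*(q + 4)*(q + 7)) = q^2 + 11*q + 28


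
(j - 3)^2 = j^2 - 6*j + 9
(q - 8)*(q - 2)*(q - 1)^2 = q^4 - 12*q^3 + 37*q^2 - 42*q + 16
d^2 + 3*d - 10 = (d - 2)*(d + 5)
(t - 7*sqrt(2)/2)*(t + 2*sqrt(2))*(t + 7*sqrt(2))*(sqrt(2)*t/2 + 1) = sqrt(2)*t^4/2 + 13*t^3/2 - 12*sqrt(2)*t^2 - 133*t - 98*sqrt(2)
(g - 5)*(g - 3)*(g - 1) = g^3 - 9*g^2 + 23*g - 15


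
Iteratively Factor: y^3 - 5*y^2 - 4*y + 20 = (y + 2)*(y^2 - 7*y + 10) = (y - 5)*(y + 2)*(y - 2)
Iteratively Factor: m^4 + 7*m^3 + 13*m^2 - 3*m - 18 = (m + 2)*(m^3 + 5*m^2 + 3*m - 9) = (m - 1)*(m + 2)*(m^2 + 6*m + 9) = (m - 1)*(m + 2)*(m + 3)*(m + 3)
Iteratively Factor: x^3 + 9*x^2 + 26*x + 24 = (x + 3)*(x^2 + 6*x + 8) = (x + 2)*(x + 3)*(x + 4)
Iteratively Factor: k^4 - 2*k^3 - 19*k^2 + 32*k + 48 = (k + 1)*(k^3 - 3*k^2 - 16*k + 48) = (k + 1)*(k + 4)*(k^2 - 7*k + 12) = (k - 4)*(k + 1)*(k + 4)*(k - 3)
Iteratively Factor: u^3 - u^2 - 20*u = (u + 4)*(u^2 - 5*u) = u*(u + 4)*(u - 5)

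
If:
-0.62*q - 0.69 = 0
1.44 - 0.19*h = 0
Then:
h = 7.58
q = -1.11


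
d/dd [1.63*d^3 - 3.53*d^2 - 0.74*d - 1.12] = 4.89*d^2 - 7.06*d - 0.74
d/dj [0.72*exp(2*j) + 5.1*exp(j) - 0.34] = (1.44*exp(j) + 5.1)*exp(j)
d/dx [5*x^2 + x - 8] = 10*x + 1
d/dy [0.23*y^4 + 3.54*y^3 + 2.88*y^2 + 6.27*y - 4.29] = 0.92*y^3 + 10.62*y^2 + 5.76*y + 6.27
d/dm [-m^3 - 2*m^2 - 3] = m*(-3*m - 4)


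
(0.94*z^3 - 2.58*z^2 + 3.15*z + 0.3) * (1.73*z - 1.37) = 1.6262*z^4 - 5.7512*z^3 + 8.9841*z^2 - 3.7965*z - 0.411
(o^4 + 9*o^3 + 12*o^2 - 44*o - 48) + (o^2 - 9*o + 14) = o^4 + 9*o^3 + 13*o^2 - 53*o - 34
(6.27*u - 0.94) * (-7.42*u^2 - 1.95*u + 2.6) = -46.5234*u^3 - 5.2517*u^2 + 18.135*u - 2.444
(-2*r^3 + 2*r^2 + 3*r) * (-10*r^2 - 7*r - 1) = 20*r^5 - 6*r^4 - 42*r^3 - 23*r^2 - 3*r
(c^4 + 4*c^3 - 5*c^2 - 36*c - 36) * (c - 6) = c^5 - 2*c^4 - 29*c^3 - 6*c^2 + 180*c + 216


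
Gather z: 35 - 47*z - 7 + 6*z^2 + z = 6*z^2 - 46*z + 28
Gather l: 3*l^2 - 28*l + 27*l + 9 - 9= 3*l^2 - l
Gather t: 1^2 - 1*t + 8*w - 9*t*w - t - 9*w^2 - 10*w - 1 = t*(-9*w - 2) - 9*w^2 - 2*w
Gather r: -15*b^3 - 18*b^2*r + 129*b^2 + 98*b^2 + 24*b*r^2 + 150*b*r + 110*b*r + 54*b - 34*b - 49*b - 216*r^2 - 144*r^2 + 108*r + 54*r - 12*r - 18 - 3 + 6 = -15*b^3 + 227*b^2 - 29*b + r^2*(24*b - 360) + r*(-18*b^2 + 260*b + 150) - 15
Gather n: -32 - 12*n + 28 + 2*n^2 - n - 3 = 2*n^2 - 13*n - 7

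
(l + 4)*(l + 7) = l^2 + 11*l + 28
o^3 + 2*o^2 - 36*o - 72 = (o - 6)*(o + 2)*(o + 6)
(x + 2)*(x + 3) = x^2 + 5*x + 6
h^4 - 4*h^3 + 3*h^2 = h^2*(h - 3)*(h - 1)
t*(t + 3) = t^2 + 3*t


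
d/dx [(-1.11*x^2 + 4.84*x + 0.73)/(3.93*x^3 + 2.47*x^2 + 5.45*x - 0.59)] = (4.3623*x^4 - 38.0424*x^3 - 26.611*x^2 - 2.2964*x - 6.8341)/(15.4449*x^6 + 19.4142*x^5 + 48.9379*x^4 + 22.2856*x^3 + 26.7879*x^2 - 6.431*x + 0.3481)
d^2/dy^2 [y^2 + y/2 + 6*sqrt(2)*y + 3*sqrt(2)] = 2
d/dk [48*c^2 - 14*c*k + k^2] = -14*c + 2*k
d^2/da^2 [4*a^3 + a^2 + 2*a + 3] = 24*a + 2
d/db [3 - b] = -1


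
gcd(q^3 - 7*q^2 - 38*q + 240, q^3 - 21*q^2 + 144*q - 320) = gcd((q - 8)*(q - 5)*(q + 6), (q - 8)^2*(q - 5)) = q^2 - 13*q + 40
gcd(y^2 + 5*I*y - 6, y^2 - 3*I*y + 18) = y + 3*I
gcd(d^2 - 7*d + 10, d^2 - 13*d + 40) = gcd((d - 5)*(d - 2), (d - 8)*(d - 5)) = d - 5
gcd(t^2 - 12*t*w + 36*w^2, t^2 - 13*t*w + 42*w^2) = t - 6*w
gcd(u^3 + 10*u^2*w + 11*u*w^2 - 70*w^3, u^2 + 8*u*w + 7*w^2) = u + 7*w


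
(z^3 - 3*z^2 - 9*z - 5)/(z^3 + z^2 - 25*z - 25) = (z + 1)/(z + 5)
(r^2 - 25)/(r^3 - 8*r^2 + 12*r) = (r^2 - 25)/(r*(r^2 - 8*r + 12))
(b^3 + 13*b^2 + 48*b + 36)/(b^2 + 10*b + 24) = (b^2 + 7*b + 6)/(b + 4)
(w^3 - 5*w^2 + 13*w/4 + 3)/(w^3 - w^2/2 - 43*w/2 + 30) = (w + 1/2)/(w + 5)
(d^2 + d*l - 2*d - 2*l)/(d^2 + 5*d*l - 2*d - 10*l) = (d + l)/(d + 5*l)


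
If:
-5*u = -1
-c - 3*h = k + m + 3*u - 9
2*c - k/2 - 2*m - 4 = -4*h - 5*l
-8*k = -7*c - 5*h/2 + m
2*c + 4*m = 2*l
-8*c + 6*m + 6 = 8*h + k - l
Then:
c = -87758/35835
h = 44612/11945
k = -7628/7167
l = -7390/7167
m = 8468/11945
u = 1/5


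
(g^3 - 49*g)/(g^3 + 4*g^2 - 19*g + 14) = g*(g - 7)/(g^2 - 3*g + 2)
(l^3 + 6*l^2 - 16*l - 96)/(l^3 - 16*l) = (l + 6)/l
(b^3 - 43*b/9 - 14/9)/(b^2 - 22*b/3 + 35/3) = (3*b^2 + 7*b + 2)/(3*(b - 5))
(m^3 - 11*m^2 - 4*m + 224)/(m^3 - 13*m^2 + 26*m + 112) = (m + 4)/(m + 2)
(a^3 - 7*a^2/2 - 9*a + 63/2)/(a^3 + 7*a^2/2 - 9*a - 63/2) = (2*a - 7)/(2*a + 7)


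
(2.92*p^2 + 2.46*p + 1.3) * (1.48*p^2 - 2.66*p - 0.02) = 4.3216*p^4 - 4.1264*p^3 - 4.678*p^2 - 3.5072*p - 0.026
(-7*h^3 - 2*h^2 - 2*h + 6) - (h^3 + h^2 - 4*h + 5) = -8*h^3 - 3*h^2 + 2*h + 1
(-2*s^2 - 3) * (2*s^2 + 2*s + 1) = -4*s^4 - 4*s^3 - 8*s^2 - 6*s - 3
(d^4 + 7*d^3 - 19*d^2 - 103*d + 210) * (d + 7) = d^5 + 14*d^4 + 30*d^3 - 236*d^2 - 511*d + 1470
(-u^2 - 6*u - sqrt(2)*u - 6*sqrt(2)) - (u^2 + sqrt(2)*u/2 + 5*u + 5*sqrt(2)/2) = -2*u^2 - 11*u - 3*sqrt(2)*u/2 - 17*sqrt(2)/2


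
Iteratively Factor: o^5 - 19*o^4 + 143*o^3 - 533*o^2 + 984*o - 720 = (o - 3)*(o^4 - 16*o^3 + 95*o^2 - 248*o + 240) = (o - 4)*(o - 3)*(o^3 - 12*o^2 + 47*o - 60) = (o - 4)*(o - 3)^2*(o^2 - 9*o + 20) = (o - 4)^2*(o - 3)^2*(o - 5)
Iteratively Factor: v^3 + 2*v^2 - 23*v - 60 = (v + 4)*(v^2 - 2*v - 15) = (v - 5)*(v + 4)*(v + 3)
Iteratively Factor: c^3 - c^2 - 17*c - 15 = (c + 3)*(c^2 - 4*c - 5) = (c - 5)*(c + 3)*(c + 1)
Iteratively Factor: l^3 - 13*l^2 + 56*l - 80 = (l - 5)*(l^2 - 8*l + 16) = (l - 5)*(l - 4)*(l - 4)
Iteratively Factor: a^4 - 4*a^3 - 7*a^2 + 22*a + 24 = (a + 2)*(a^3 - 6*a^2 + 5*a + 12) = (a - 3)*(a + 2)*(a^2 - 3*a - 4) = (a - 4)*(a - 3)*(a + 2)*(a + 1)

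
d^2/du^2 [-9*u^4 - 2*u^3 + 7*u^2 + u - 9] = -108*u^2 - 12*u + 14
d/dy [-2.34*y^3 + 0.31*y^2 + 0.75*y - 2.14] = -7.02*y^2 + 0.62*y + 0.75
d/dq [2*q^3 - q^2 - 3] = 2*q*(3*q - 1)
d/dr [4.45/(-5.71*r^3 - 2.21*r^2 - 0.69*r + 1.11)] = (76.2285*r^2 + 19.669*r + 3.0705)/(5.71*r^3 + 2.21*r^2 + 0.69*r - 1.11)^2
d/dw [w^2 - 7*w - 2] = 2*w - 7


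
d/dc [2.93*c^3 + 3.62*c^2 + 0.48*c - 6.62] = 8.79*c^2 + 7.24*c + 0.48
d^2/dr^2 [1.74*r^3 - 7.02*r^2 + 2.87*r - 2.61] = 10.44*r - 14.04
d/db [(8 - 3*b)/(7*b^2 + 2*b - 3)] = 7*(3*b^2 - 16*b - 1)/(49*b^4 + 28*b^3 - 38*b^2 - 12*b + 9)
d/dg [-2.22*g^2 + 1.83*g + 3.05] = 1.83 - 4.44*g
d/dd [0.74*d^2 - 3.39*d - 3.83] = 1.48*d - 3.39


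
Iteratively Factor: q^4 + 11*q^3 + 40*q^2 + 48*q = (q)*(q^3 + 11*q^2 + 40*q + 48) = q*(q + 4)*(q^2 + 7*q + 12) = q*(q + 3)*(q + 4)*(q + 4)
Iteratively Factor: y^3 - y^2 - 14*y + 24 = (y - 2)*(y^2 + y - 12) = (y - 2)*(y + 4)*(y - 3)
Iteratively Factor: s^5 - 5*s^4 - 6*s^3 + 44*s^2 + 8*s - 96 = (s - 3)*(s^4 - 2*s^3 - 12*s^2 + 8*s + 32) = (s - 3)*(s + 2)*(s^3 - 4*s^2 - 4*s + 16) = (s - 3)*(s - 2)*(s + 2)*(s^2 - 2*s - 8) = (s - 4)*(s - 3)*(s - 2)*(s + 2)*(s + 2)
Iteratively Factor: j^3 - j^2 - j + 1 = (j - 1)*(j^2 - 1) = (j - 1)^2*(j + 1)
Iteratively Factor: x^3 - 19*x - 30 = (x + 3)*(x^2 - 3*x - 10) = (x + 2)*(x + 3)*(x - 5)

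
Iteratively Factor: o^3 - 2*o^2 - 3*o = (o)*(o^2 - 2*o - 3) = o*(o - 3)*(o + 1)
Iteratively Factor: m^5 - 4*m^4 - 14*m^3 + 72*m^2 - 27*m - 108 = (m + 4)*(m^4 - 8*m^3 + 18*m^2 - 27) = (m - 3)*(m + 4)*(m^3 - 5*m^2 + 3*m + 9) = (m - 3)*(m + 1)*(m + 4)*(m^2 - 6*m + 9) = (m - 3)^2*(m + 1)*(m + 4)*(m - 3)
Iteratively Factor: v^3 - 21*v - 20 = (v - 5)*(v^2 + 5*v + 4) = (v - 5)*(v + 1)*(v + 4)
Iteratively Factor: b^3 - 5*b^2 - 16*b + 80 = (b - 5)*(b^2 - 16) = (b - 5)*(b - 4)*(b + 4)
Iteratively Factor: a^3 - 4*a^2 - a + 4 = (a + 1)*(a^2 - 5*a + 4) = (a - 1)*(a + 1)*(a - 4)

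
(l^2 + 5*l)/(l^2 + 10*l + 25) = l/(l + 5)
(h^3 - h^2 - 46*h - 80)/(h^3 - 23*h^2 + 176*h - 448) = (h^2 + 7*h + 10)/(h^2 - 15*h + 56)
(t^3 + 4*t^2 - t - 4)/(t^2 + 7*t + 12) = (t^2 - 1)/(t + 3)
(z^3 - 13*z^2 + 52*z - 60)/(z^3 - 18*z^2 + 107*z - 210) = (z - 2)/(z - 7)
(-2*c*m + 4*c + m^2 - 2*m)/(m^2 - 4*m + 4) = (-2*c + m)/(m - 2)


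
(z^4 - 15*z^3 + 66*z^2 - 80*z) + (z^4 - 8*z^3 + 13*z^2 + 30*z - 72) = 2*z^4 - 23*z^3 + 79*z^2 - 50*z - 72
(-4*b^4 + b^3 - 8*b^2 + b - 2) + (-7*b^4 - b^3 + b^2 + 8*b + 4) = -11*b^4 - 7*b^2 + 9*b + 2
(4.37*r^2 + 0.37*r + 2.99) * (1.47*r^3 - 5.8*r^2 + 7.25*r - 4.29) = 6.4239*r^5 - 24.8021*r^4 + 33.9318*r^3 - 33.4068*r^2 + 20.0902*r - 12.8271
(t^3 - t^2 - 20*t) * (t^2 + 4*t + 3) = t^5 + 3*t^4 - 21*t^3 - 83*t^2 - 60*t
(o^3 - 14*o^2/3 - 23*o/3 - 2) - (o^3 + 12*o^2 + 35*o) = -50*o^2/3 - 128*o/3 - 2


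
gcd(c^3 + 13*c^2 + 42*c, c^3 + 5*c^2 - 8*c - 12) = c + 6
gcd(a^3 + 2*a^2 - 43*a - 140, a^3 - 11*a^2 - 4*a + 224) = a^2 - 3*a - 28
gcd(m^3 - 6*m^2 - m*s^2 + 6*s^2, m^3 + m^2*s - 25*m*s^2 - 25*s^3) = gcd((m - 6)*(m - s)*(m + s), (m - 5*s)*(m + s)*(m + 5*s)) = m + s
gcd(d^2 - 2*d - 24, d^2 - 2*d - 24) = d^2 - 2*d - 24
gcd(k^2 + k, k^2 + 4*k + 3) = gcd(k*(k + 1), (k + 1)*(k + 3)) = k + 1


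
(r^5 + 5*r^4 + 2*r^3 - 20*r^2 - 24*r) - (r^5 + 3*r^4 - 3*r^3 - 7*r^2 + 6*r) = 2*r^4 + 5*r^3 - 13*r^2 - 30*r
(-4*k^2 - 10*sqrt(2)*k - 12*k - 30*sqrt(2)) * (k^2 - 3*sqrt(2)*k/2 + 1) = -4*k^4 - 12*k^3 - 4*sqrt(2)*k^3 - 12*sqrt(2)*k^2 + 26*k^2 - 10*sqrt(2)*k + 78*k - 30*sqrt(2)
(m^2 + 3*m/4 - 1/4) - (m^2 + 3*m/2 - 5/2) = 9/4 - 3*m/4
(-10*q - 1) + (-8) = -10*q - 9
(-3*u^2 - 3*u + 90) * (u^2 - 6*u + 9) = -3*u^4 + 15*u^3 + 81*u^2 - 567*u + 810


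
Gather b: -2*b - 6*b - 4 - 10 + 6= -8*b - 8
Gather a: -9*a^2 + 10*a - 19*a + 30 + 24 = -9*a^2 - 9*a + 54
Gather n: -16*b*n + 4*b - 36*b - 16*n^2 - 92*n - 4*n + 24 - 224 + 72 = -32*b - 16*n^2 + n*(-16*b - 96) - 128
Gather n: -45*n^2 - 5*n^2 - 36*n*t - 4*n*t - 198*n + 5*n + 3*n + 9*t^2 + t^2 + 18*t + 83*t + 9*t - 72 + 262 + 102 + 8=-50*n^2 + n*(-40*t - 190) + 10*t^2 + 110*t + 300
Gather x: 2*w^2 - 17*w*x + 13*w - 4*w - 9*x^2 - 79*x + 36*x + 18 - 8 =2*w^2 + 9*w - 9*x^2 + x*(-17*w - 43) + 10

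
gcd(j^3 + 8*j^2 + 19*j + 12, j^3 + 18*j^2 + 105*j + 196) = j + 4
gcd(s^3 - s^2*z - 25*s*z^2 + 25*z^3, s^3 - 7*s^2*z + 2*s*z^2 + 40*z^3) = -s + 5*z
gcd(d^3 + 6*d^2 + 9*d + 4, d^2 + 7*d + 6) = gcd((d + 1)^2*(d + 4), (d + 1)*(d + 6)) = d + 1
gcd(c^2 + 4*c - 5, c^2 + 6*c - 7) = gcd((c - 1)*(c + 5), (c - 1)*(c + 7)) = c - 1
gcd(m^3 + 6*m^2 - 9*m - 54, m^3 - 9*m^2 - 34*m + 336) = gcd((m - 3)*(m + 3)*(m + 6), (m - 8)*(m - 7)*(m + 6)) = m + 6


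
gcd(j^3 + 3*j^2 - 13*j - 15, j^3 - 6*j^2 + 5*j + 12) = j^2 - 2*j - 3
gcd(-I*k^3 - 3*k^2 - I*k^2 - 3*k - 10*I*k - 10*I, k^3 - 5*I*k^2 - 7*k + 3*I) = 1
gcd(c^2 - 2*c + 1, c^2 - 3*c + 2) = c - 1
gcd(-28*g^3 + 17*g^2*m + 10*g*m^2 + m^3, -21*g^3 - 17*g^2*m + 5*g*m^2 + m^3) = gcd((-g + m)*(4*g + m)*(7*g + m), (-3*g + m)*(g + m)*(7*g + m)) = 7*g + m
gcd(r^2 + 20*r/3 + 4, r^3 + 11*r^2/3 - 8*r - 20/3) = r + 2/3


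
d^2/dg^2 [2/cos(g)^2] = 4*(2 - cos(2*g))/cos(g)^4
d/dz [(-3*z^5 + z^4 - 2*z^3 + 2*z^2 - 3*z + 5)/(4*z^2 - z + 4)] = (-36*z^6 + 20*z^5 - 71*z^4 + 20*z^3 - 14*z^2 - 24*z - 7)/(16*z^4 - 8*z^3 + 33*z^2 - 8*z + 16)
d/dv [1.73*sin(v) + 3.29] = 1.73*cos(v)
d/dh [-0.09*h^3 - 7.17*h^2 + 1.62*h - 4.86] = -0.27*h^2 - 14.34*h + 1.62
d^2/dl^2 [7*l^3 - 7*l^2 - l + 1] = 42*l - 14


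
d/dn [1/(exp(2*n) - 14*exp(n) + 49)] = 2*(7 - exp(n))*exp(n)/(exp(2*n) - 14*exp(n) + 49)^2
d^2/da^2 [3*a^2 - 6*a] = 6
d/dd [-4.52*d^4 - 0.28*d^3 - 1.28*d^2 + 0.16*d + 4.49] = -18.08*d^3 - 0.84*d^2 - 2.56*d + 0.16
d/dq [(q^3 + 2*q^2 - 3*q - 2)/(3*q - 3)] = (2*q^3 - q^2 - 4*q + 5)/(3*(q^2 - 2*q + 1))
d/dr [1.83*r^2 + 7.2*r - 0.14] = 3.66*r + 7.2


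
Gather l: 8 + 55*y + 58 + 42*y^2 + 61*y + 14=42*y^2 + 116*y + 80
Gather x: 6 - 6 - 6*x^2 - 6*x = -6*x^2 - 6*x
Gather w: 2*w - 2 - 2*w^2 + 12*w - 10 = -2*w^2 + 14*w - 12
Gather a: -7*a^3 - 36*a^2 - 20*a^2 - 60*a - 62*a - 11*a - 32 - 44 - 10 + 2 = -7*a^3 - 56*a^2 - 133*a - 84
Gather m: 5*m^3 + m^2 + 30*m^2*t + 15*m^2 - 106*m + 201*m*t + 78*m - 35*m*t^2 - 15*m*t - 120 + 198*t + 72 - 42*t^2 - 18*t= 5*m^3 + m^2*(30*t + 16) + m*(-35*t^2 + 186*t - 28) - 42*t^2 + 180*t - 48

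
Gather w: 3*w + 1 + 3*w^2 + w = 3*w^2 + 4*w + 1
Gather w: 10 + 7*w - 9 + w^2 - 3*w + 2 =w^2 + 4*w + 3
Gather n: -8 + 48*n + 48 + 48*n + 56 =96*n + 96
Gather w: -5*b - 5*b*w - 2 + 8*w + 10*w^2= -5*b + 10*w^2 + w*(8 - 5*b) - 2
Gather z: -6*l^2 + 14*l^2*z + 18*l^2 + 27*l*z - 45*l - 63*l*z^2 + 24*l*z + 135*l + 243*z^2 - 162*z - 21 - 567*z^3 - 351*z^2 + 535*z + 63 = 12*l^2 + 90*l - 567*z^3 + z^2*(-63*l - 108) + z*(14*l^2 + 51*l + 373) + 42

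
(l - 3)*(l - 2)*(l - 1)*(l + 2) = l^4 - 4*l^3 - l^2 + 16*l - 12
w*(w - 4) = w^2 - 4*w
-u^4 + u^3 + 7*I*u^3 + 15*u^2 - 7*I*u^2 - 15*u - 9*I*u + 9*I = (u - 3*I)^2*(I*u + 1)*(I*u - I)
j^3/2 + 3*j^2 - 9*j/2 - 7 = (j/2 + 1/2)*(j - 2)*(j + 7)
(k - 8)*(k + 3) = k^2 - 5*k - 24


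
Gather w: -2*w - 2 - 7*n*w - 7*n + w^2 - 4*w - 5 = -7*n + w^2 + w*(-7*n - 6) - 7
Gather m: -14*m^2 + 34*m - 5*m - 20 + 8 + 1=-14*m^2 + 29*m - 11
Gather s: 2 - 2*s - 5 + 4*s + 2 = 2*s - 1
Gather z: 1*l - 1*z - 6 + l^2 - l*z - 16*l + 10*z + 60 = l^2 - 15*l + z*(9 - l) + 54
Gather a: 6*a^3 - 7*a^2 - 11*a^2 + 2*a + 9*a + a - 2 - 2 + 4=6*a^3 - 18*a^2 + 12*a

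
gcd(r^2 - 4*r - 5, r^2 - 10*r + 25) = r - 5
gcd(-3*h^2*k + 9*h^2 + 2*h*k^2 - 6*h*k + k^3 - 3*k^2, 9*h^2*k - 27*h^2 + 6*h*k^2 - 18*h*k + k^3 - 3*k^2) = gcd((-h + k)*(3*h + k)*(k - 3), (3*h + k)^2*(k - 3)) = 3*h*k - 9*h + k^2 - 3*k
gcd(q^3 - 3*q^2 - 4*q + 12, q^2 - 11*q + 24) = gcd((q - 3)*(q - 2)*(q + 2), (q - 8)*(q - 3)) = q - 3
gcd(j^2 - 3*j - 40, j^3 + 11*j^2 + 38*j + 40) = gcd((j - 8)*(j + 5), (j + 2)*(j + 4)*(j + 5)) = j + 5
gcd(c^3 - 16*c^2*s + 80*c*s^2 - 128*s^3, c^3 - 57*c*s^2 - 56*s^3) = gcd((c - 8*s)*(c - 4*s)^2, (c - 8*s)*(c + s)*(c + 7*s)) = -c + 8*s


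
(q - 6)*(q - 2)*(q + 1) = q^3 - 7*q^2 + 4*q + 12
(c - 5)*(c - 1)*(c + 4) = c^3 - 2*c^2 - 19*c + 20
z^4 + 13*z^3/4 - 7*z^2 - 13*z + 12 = (z - 2)*(z - 3/4)*(z + 2)*(z + 4)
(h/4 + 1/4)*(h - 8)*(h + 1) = h^3/4 - 3*h^2/2 - 15*h/4 - 2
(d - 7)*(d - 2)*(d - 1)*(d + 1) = d^4 - 9*d^3 + 13*d^2 + 9*d - 14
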